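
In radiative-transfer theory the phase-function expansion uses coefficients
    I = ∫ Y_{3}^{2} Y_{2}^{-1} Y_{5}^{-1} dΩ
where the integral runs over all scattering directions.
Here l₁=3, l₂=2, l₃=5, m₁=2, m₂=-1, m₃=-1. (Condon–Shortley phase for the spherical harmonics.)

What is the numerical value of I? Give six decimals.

Rules hold: Σm=0, L=10 even, 1≤5≤5.
N = 7·5·11 = 385
Δ = 0!·6!·4!/11! = 1/2310
Racah Σ t=0..0: t=0:+1/144 = 1/144
⇒ 3j(3 2 5; 0 0 0)² = 10/231, sgn -1
Racah Σ t=0..0: t=0:+1/720 = 1/720
⇒ 3j(3 2 5; 2 -1 -1)² = 4/385, sgn +1
4πI² = N·(3j₀)²·(3jₘ)² = 40/231
I = -1·√(0.17316/4π) = -0.11738675

-0.117387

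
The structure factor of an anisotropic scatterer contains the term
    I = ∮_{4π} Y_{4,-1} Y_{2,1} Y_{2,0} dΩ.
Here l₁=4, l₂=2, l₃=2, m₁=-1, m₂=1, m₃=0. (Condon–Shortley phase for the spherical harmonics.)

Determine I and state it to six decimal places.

Checks pass: Σm=0; 8 even; l₃=2∈[2,6].
(2·4+1)(2·2+1)(2·2+1) = 225
Δ: 4! 4! 0! / 9! → 1/630
sum: t=2:+1/16 = 1/16
3j²(4 2 2; 0 0 0) = Δ·Π!·Σ² = 2/35  (sign +1)
sum: t=3:−1/24 = -1/24
3j²(4 2 2; -1 1 0) = Δ·Π!·Σ² = 1/21  (sign -1)
combine: 4πI² = 225·2/35·1/21 = 30/49
take √, sign -1: I = -0.22072812

-0.220728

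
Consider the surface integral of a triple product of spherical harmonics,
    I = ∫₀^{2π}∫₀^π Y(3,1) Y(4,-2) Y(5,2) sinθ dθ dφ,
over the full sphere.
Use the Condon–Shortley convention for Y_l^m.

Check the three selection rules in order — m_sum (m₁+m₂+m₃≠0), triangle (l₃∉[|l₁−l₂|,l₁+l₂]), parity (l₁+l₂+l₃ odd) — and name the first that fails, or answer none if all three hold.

azimuthal sum: 1 − 2 + 2 = 1  ✗
1 ≤ 5 ≤ 7 (triangle on l)
L = 3 + 4 + 5 = 12 (even)

m_sum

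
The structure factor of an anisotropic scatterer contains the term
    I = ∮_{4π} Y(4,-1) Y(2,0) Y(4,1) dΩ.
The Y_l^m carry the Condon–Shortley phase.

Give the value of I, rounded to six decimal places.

m-sum 0 ✓  L=10 even ✓  2≤4≤6 ✓
Π(2lᵢ+1) = 9×5×9 = 405
triangle coeff Δ(4,2,4) = 1/13860
Σ_t [0,2]: t=0:+1/192 t=1:−1/36 t=2:+1/192 = -5/288
(3j)²=20/693 [(4 2 4; 0 0 0)], sign=-1
Σ_t [0,2]: t=0:+1/480 t=1:−1/48 t=2:+1/144 = -17/1440
(3j)²=289/13860 [(4 2 4; -1 0 1)], sign=+1
⇒ 4πI² = 1445/5929
I = (-1)√(1445/5929/(4π)) = -0.13926381

-0.139264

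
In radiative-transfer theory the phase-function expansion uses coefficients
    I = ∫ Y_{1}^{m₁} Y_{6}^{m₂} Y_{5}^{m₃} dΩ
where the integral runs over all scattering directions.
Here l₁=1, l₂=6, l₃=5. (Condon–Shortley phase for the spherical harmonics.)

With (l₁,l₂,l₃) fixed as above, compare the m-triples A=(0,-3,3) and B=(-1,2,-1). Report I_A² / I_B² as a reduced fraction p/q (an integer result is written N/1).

27/28

Same 1,6,5: normalisation and zero-m 3j drop out of the ratio.
A: Δ: 2! 0! 10! / 13! → 1/858; sum: t=1:−1/80640 = -1/80640; 3j²(1 6 5; 0 -3 3) = Δ·Π!·Σ² = 9/286  (sign -1)
B: Δ: 2! 0! 10! / 13! → 1/858; sum: t=2:+1/34560 = 1/34560; 3j²(1 6 5; -1 2 -1) = Δ·Π!·Σ² = 14/429  (sign +1)
I_A²/I_B² = (9/286)/(14/429) = 27/28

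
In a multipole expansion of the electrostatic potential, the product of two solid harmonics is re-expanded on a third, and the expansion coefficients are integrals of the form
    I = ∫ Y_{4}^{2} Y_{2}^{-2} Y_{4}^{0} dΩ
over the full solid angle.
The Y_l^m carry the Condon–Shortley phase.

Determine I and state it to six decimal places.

-0.190365

m-sum 0 ✓  L=10 even ✓  2≤4≤6 ✓
Π(2lᵢ+1) = 9×5×9 = 405
triangle coeff Δ(4,2,4) = 1/13860
Σ_t [0,2]: t=0:+1/192 t=1:−1/36 t=2:+1/192 = -5/288
(3j)²=20/693 [(4 2 4; 0 0 0)], sign=-1
Σ_t [0,0]: t=0:+1/192 = 1/192
(3j)²=3/77 [(4 2 4; 2 -2 0)], sign=+1
⇒ 4πI² = 2700/5929
I = (-1)√(2700/5929/(4π)) = -0.19036462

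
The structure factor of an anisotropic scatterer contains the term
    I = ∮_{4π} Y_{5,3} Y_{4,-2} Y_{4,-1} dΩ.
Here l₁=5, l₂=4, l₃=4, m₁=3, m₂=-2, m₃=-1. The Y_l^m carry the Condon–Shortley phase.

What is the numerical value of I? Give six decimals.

0.000000

Σlᵢ=13 odd — θ-integrand is odd under cosθ→−cosθ; I=0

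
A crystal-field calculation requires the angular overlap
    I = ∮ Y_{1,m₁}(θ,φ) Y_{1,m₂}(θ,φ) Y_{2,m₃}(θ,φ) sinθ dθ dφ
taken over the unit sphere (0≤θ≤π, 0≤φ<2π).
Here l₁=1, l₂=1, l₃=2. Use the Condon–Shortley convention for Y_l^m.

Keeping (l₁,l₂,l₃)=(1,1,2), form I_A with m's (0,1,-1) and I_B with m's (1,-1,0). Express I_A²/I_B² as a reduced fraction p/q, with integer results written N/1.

3/1

Shared (l₁,l₂,l₃)=(1,1,2): N and (l;000)² cancel in I_A²/I_B².
A: Δ = 0!·2!·2!/5! = 1/30; Racah Σ t=0..0: t=0:+1/2 = 1/2; ⇒ 3j(1 1 2; 0 1 -1)² = 1/10, sgn -1
B: Δ = 0!·2!·2!/5! = 1/30; Racah Σ t=0..0: t=0:+1/4 = 1/4; ⇒ 3j(1 1 2; 1 -1 0)² = 1/30, sgn +1
I_A²/I_B² = (1/10)/(1/30) = 3/1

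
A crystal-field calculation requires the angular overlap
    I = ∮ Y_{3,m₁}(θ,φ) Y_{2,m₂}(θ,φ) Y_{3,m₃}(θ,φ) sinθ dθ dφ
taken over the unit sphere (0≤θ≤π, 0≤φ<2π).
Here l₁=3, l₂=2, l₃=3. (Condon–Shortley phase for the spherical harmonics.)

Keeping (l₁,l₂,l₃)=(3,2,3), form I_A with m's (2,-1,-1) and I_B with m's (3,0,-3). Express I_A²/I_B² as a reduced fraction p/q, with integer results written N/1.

Shared (l₁,l₂,l₃)=(3,2,3): N and (l;000)² cancel in I_A²/I_B².
A: Δ = 2!·4!·2!/9! = 1/3780; Racah Σ t=0..1: t=0:+1/12 t=1:−1/48 = 1/16; ⇒ 3j(3 2 3; 2 -1 -1)² = 1/28, sgn +1
B: Δ = 2!·4!·2!/9! = 1/3780; Racah Σ t=0..0: t=0:+1/96 = 1/96; ⇒ 3j(3 2 3; 3 0 -3)² = 5/84, sgn +1
I_A²/I_B² = (1/28)/(5/84) = 3/5

3/5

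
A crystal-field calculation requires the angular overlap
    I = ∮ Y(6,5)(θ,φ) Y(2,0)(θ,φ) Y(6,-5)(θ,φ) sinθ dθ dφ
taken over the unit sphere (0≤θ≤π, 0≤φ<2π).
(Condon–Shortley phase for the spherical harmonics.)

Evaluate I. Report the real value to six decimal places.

0.126157

m-sum 0 ✓  L=14 even ✓  4≤6≤8 ✓
Π(2lᵢ+1) = 13×5×13 = 845
triangle coeff Δ(6,2,6) = 1/90090
Σ_t [0,2]: t=0:+1/69120 t=1:−1/14400 t=2:+1/69120 = -7/172800
(3j)²=14/715 [(6 2 6; 0 0 0)], sign=-1
Σ_t [0,1]: t=0:+1/1451520 t=1:−1/3628800 = 1/2419200
(3j)²=11/910 [(6 2 6; 5 0 -5)], sign=-1
⇒ 4πI² = 1/5
I = (+1)√(1/5/(4π)) = 0.12615663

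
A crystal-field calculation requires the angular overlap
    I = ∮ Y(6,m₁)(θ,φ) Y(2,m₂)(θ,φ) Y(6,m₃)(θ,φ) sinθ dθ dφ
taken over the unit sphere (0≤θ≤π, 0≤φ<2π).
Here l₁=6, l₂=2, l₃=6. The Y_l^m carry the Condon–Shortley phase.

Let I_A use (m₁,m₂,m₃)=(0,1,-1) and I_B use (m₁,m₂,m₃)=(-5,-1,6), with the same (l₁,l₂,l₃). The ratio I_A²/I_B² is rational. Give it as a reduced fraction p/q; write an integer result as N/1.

Same 6,2,6: normalisation and zero-m 3j drop out of the ratio.
A: Δ: 2! 10! 2! / 15! → 1/90090; sum: t=1:−1/28800 t=2:+1/34560 = -1/172800; 3j²(6 2 6; 0 1 -1) = Δ·Π!·Σ² = 1/1430  (sign +1)
B: Δ: 2! 10! 2! / 15! → 1/90090; sum: t=1:−1/7257600 = -1/7257600; 3j²(6 2 6; -5 -1 6) = Δ·Π!·Σ² = 11/455  (sign -1)
I_A²/I_B² = (1/1430)/(11/455) = 7/242

7/242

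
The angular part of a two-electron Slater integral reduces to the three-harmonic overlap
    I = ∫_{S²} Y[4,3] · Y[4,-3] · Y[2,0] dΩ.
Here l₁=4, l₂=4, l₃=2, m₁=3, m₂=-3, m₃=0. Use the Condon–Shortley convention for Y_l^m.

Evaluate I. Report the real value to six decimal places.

Checks pass: Σm=0; 10 even; l₃=2∈[0,8].
(2·4+1)(2·4+1)(2·2+1) = 405
Δ: 6! 2! 2! / 11! → 1/13860
sum: t=2:+1/192 t=3:−1/36 t=4:+1/192 = -5/288
3j²(4 4 2; 0 0 0) = Δ·Π!·Σ² = 20/693  (sign -1)
sum: t=0:+1/720 t=1:−1/480 = -1/1440
3j²(4 4 2; 3 -3 0) = Δ·Π!·Σ² = 7/1980  (sign -1)
combine: 4πI² = 405·20/693·7/1980 = 5/121
take √, sign +1: I = 0.05734392

0.057344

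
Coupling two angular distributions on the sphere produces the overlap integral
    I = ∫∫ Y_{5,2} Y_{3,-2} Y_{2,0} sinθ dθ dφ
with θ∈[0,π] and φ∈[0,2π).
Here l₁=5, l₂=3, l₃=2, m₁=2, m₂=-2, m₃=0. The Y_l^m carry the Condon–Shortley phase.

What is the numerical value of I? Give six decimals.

0.190188

Rules hold: Σm=0, L=10 even, 2≤2≤8.
N = 11·7·5 = 385
Δ = 6!·4!·0!/11! = 1/2310
Racah Σ t=3..3: t=3:−1/144 = -1/144
⇒ 3j(5 3 2; 0 0 0)² = 10/231, sgn -1
Racah Σ t=1..1: t=1:−1/480 = -1/480
⇒ 3j(5 3 2; 2 -2 0)² = 3/110, sgn -1
4πI² = N·(3j₀)²·(3jₘ)² = 5/11
I = +1·√(0.454545/4π) = 0.19018827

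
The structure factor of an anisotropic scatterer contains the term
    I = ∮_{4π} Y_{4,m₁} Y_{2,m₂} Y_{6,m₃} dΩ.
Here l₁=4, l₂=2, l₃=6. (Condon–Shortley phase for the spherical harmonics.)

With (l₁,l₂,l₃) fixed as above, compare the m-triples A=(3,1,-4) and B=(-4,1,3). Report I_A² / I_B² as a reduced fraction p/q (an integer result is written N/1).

l's match ⇒ only the (l;m) 3-j factors differ between A and B.
A: triangle coeff Δ(4,2,6) = 1/6435; Σ_t [0,0]: t=0:+1/30240 = 1/30240; (3j)²=16/429 [(4 2 6; 3 1 -4)], sign=+1
B: triangle coeff Δ(4,2,6) = 1/6435; Σ_t [0,0]: t=0:+1/241920 = 1/241920; (3j)²=1/715 [(4 2 6; -4 1 3)], sign=-1
I_A²/I_B² = (16/429)/(1/715) = 80/3

80/3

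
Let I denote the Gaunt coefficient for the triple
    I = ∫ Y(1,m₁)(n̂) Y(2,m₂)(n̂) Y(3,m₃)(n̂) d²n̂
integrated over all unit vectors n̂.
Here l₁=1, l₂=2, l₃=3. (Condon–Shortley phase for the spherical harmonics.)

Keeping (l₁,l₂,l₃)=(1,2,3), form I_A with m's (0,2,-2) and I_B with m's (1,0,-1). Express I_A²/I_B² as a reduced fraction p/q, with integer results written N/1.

5/6

Same 1,2,3: normalisation and zero-m 3j drop out of the ratio.
A: Δ: 0! 2! 4! / 7! → 1/105; sum: t=0:+1/24 = 1/24; 3j²(1 2 3; 0 2 -2) = Δ·Π!·Σ² = 1/21  (sign -1)
B: Δ: 0! 2! 4! / 7! → 1/105; sum: t=0:+1/8 = 1/8; 3j²(1 2 3; 1 0 -1) = Δ·Π!·Σ² = 2/35  (sign +1)
I_A²/I_B² = (1/21)/(2/35) = 5/6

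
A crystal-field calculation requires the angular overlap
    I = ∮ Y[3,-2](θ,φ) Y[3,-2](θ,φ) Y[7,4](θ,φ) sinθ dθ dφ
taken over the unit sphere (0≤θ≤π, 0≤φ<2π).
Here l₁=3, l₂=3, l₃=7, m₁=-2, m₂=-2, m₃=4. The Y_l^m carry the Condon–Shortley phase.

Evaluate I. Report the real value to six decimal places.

l₃=7 ∉ [0,6] — triangle fails ⇒ I = 0

0.000000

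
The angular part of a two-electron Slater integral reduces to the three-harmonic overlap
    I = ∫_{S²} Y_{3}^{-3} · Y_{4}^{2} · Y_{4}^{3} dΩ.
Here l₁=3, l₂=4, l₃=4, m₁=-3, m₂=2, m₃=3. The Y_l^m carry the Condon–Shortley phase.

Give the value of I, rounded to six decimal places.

-3 + 2 + 3 = 2 ≠ 0: azimuthal integral kills it; I = 0

0.000000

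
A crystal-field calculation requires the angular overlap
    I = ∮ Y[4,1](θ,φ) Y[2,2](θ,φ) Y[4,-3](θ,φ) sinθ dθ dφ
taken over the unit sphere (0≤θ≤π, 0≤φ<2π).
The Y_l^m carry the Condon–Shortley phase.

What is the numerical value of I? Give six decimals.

0.159270

Checks pass: Σm=0; 10 even; l₃=4∈[2,6].
(2·4+1)(2·2+1)(2·4+1) = 405
Δ: 2! 6! 2! / 11! → 1/13860
sum: t=0:+1/192 t=1:−1/36 t=2:+1/192 = -5/288
3j²(4 2 4; 0 0 0) = Δ·Π!·Σ² = 20/693  (sign -1)
sum: t=2:+1/480 = 1/480
3j²(4 2 4; 1 2 -3) = Δ·Π!·Σ² = 3/110  (sign -1)
combine: 4πI² = 405·20/693·3/110 = 270/847
take √, sign +1: I = 0.15927046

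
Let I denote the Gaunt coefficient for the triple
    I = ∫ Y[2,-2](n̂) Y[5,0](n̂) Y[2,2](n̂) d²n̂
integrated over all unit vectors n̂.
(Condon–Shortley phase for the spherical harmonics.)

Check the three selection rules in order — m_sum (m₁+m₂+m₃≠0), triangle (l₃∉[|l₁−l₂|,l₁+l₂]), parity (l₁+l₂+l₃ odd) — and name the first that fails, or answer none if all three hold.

triangle

m₁+m₂+m₃ = -2 + 0 + 2 = 0  ✓
triangle: |2−5|=3 ≤ l₃=2 ≤ 2+5=7  ✗
parity: l₁+l₂+l₃ = 9 is odd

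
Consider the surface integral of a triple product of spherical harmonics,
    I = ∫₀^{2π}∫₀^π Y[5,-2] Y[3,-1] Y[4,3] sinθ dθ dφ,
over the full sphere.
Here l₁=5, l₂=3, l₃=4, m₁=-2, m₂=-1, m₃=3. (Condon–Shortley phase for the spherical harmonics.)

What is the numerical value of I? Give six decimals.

-0.171363

Checks pass: Σm=0; 12 even; l₃=4∈[2,8].
(2·5+1)(2·3+1)(2·4+1) = 693
Δ: 4! 6! 2! / 13! → 1/180180
sum: t=1:−1/576 t=2:+1/144 t=3:−1/576 = 1/288
3j²(5 3 4; 0 0 0) = Δ·Π!·Σ² = 20/1001  (sign +1)
sum: t=1:−1/4320 t=2:+1/960 = 7/8640
3j²(5 3 4; -2 -1 3) = Δ·Π!·Σ² = 343/12870  (sign -1)
combine: 4πI² = 693·20/1001·343/12870 = 686/1859
take √, sign -1: I = -0.17136315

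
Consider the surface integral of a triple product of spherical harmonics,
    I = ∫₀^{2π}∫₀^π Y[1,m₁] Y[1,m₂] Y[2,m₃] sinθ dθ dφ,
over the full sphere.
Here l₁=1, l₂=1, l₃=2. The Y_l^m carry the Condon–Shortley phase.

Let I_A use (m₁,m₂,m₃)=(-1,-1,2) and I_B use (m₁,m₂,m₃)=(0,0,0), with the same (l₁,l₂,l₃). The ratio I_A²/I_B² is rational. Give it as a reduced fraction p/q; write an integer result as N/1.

3/2

Shared (l₁,l₂,l₃)=(1,1,2): N and (l;000)² cancel in I_A²/I_B².
A: Δ = 0!·2!·2!/5! = 1/30; Racah Σ t=0..0: t=0:+1/4 = 1/4; ⇒ 3j(1 1 2; -1 -1 2)² = 1/5, sgn +1
B: Δ = 0!·2!·2!/5! = 1/30; Racah Σ t=0..0: t=0:+1/1 = 1/1; ⇒ 3j(1 1 2; 0 0 0)² = 2/15, sgn +1
I_A²/I_B² = (1/5)/(2/15) = 3/2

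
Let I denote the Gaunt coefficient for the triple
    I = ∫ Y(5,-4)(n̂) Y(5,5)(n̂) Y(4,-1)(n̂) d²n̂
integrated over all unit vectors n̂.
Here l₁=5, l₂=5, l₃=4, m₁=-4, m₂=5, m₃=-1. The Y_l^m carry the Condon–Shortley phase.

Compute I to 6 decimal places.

Checks pass: Σm=0; 14 even; l₃=4∈[0,10].
(2·5+1)(2·5+1)(2·4+1) = 1089
Δ: 6! 4! 4! / 15! → 1/3153150
sum: t=1:−1/69120 t=2:+1/1728 t=3:−1/576 t=4:+1/1728 t=5:−1/69120 = -7/11520
3j²(5 5 4; 0 0 0) = Δ·Π!·Σ² = 2/143  (sign -1)
sum: t=6:+1/103680 = 1/103680
3j²(5 5 4; -4 5 -1) = Δ·Π!·Σ² = 4/143  (sign -1)
combine: 4πI² = 1089·2/143·4/143 = 72/169
take √, sign +1: I = 0.18412721

0.184127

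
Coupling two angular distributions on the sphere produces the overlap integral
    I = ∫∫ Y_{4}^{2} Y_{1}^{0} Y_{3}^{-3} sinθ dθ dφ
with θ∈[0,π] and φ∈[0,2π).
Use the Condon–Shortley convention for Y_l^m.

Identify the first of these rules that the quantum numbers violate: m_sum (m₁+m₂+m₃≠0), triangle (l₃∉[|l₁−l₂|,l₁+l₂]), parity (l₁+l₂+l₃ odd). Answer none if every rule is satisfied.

azimuthal sum: 2 + 0 − 3 = -1  ✗
3 ≤ 3 ≤ 5 (triangle on l)
L = 4 + 1 + 3 = 8 (even)

m_sum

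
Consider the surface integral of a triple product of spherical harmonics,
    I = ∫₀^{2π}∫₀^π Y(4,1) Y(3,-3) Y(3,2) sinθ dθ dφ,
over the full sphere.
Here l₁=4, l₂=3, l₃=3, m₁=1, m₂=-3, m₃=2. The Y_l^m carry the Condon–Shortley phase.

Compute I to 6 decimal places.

0.140463

Rules hold: Σm=0, L=10 even, 1≤3≤7.
N = 9·7·7 = 441
Δ = 4!·4!·2!/11! = 1/34650
Racah Σ t=1..3: t=1:−1/72 t=2:+1/16 t=3:−1/72 = 5/144
⇒ 3j(4 3 3; 0 0 0)² = 2/77, sgn -1
Racah Σ t=0..0: t=0:+1/288 = 1/288
⇒ 3j(4 3 3; 1 -3 2)² = 5/231, sgn -1
4πI² = N·(3j₀)²·(3jₘ)² = 30/121
I = +1·√(0.247934/4π) = 0.14046335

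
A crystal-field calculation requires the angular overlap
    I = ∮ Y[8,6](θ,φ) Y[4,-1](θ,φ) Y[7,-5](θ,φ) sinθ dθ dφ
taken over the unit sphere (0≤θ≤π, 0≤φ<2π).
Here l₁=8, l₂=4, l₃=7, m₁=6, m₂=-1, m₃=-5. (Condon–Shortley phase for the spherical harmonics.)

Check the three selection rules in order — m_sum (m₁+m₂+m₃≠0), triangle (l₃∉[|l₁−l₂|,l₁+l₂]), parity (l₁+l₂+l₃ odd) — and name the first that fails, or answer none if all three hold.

Σmᵢ = 0  ✓
l₃∈[|l₁−l₂|,l₁+l₂]=[4,12], have l₃=7  ✓
Σlᵢ = 19 ⇒ odd  ✗

parity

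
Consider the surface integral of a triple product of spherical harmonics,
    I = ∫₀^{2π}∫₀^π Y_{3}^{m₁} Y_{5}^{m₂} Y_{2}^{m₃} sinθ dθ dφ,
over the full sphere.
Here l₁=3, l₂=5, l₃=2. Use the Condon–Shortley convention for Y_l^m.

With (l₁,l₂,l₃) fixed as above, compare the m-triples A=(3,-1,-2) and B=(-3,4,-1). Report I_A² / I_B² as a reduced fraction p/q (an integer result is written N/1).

Same 3,5,2: normalisation and zero-m 3j drop out of the ratio.
A: Δ: 6! 0! 4! / 11! → 1/2310; sum: t=0:+1/17280 = 1/17280; 3j²(3 5 2; 3 -1 -2) = Δ·Π!·Σ² = 1/2310  (sign +1)
B: Δ: 6! 0! 4! / 11! → 1/2310; sum: t=6:+1/4320 = 1/4320; 3j²(3 5 2; -3 4 -1) = Δ·Π!·Σ² = 2/55  (sign -1)
I_A²/I_B² = (1/2310)/(2/55) = 1/84

1/84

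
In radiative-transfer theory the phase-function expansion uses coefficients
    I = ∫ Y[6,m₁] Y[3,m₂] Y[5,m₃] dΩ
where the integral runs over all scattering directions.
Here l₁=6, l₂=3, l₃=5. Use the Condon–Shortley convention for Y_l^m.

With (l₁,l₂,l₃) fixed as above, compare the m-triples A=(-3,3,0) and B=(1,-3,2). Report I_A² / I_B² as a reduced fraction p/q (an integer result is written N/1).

12/7

Shared (l₁,l₂,l₃)=(6,3,5): N and (l;000)² cancel in I_A²/I_B².
A: Δ = 4!·8!·2!/15! = 1/675675; Racah Σ t=4..4: t=4:+1/34560 = 1/34560; ⇒ 3j(6 3 5; -3 3 0)² = 4/143, sgn -1
B: Δ = 4!·8!·2!/15! = 1/675675; Racah Σ t=0..0: t=0:+1/34560 = 1/34560; ⇒ 3j(6 3 5; 1 -3 2)² = 7/429, sgn -1
I_A²/I_B² = (4/143)/(7/429) = 12/7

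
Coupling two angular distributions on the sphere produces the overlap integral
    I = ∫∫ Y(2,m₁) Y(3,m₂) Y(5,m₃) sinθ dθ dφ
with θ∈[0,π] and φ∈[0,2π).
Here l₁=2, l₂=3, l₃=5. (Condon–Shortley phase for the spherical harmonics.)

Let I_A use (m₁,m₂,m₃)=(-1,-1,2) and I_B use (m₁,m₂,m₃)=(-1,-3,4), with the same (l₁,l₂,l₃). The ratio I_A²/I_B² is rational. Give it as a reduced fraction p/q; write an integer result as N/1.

5/4

Shared (l₁,l₂,l₃)=(2,3,5): N and (l;000)² cancel in I_A²/I_B².
A: Δ = 0!·4!·6!/11! = 1/2310; Racah Σ t=0..0: t=0:+1/288 = 1/288; ⇒ 3j(2 3 5; -1 -1 2)² = 1/22, sgn -1
B: Δ = 0!·4!·6!/11! = 1/2310; Racah Σ t=0..0: t=0:+1/4320 = 1/4320; ⇒ 3j(2 3 5; -1 -3 4)² = 2/55, sgn -1
I_A²/I_B² = (1/22)/(2/55) = 5/4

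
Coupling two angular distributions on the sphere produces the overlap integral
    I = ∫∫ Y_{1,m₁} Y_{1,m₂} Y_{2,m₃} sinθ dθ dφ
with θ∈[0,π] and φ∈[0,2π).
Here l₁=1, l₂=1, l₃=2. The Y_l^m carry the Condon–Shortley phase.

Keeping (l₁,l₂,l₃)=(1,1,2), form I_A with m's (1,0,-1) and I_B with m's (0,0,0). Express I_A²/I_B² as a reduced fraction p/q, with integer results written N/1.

Shared (l₁,l₂,l₃)=(1,1,2): N and (l;000)² cancel in I_A²/I_B².
A: Δ = 0!·2!·2!/5! = 1/30; Racah Σ t=0..0: t=0:+1/2 = 1/2; ⇒ 3j(1 1 2; 1 0 -1)² = 1/10, sgn -1
B: Δ = 0!·2!·2!/5! = 1/30; Racah Σ t=0..0: t=0:+1/1 = 1/1; ⇒ 3j(1 1 2; 0 0 0)² = 2/15, sgn +1
I_A²/I_B² = (1/10)/(2/15) = 3/4

3/4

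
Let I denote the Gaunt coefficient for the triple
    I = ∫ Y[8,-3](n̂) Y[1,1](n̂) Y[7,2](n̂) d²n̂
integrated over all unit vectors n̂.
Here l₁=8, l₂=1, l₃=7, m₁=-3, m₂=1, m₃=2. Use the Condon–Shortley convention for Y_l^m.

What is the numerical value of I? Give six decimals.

-0.226917

Checks pass: Σm=0; 16 even; l₃=7∈[7,9].
(2·8+1)(2·1+1)(2·7+1) = 765
Δ: 2! 14! 0! / 17! → 1/2040
sum: t=1:−1/25401600 = -1/25401600
3j²(8 1 7; 0 0 0) = Δ·Π!·Σ² = 8/255  (sign +1)
sum: t=2:+1/87091200 = 1/87091200
3j²(8 1 7; -3 1 2) = Δ·Π!·Σ² = 11/408  (sign -1)
combine: 4πI² = 765·8/255·11/408 = 11/17
take √, sign -1: I = -0.22691696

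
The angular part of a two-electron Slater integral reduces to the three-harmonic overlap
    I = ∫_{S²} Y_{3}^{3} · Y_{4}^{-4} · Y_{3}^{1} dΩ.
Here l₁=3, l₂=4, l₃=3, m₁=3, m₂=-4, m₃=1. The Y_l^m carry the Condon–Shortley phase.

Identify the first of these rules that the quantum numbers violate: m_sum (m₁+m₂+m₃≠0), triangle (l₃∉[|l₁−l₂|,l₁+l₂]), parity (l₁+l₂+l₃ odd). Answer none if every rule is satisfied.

Σmᵢ = 0  ✓
l₃∈[|l₁−l₂|,l₁+l₂]=[1,7], have l₃=3  ✓
Σlᵢ = 10 ⇒ even  ✓

none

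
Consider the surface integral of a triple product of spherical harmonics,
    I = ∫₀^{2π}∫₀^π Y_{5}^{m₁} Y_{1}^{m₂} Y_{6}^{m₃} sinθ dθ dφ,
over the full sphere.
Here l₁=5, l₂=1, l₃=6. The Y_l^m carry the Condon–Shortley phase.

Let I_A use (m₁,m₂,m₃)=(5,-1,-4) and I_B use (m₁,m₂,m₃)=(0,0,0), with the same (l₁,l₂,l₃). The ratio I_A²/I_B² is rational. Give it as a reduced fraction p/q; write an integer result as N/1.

Same 5,1,6: normalisation and zero-m 3j drop out of the ratio.
A: Δ: 0! 10! 2! / 13! → 1/858; sum: t=0:+1/7257600 = 1/7257600; 3j²(5 1 6; 5 -1 -4) = Δ·Π!·Σ² = 1/858  (sign +1)
B: Δ: 0! 10! 2! / 13! → 1/858; sum: t=0:+1/14400 = 1/14400; 3j²(5 1 6; 0 0 0) = Δ·Π!·Σ² = 6/143  (sign +1)
I_A²/I_B² = (1/858)/(6/143) = 1/36

1/36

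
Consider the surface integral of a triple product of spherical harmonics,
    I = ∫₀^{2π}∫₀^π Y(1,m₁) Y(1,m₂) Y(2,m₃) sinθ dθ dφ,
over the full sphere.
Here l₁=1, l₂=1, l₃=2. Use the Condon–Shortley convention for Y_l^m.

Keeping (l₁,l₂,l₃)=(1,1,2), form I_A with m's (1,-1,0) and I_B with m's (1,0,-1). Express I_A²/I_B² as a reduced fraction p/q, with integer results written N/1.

Shared (l₁,l₂,l₃)=(1,1,2): N and (l;000)² cancel in I_A²/I_B².
A: Δ = 0!·2!·2!/5! = 1/30; Racah Σ t=0..0: t=0:+1/4 = 1/4; ⇒ 3j(1 1 2; 1 -1 0)² = 1/30, sgn +1
B: Δ = 0!·2!·2!/5! = 1/30; Racah Σ t=0..0: t=0:+1/2 = 1/2; ⇒ 3j(1 1 2; 1 0 -1)² = 1/10, sgn -1
I_A²/I_B² = (1/30)/(1/10) = 1/3

1/3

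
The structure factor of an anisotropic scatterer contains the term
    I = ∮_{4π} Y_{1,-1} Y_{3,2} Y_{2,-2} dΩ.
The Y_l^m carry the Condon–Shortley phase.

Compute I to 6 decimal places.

-1 + 2 − 2 = -1 ≠ 0: azimuthal integral kills it; I = 0

0.000000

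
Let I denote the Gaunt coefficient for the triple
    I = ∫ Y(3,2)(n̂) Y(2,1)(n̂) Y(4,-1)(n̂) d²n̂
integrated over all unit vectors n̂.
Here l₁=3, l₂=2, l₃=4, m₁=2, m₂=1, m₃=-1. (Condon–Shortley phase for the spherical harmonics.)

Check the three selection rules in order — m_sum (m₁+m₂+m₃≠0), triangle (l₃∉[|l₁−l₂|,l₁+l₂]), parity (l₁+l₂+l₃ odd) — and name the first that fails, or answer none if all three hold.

azimuthal sum: 2 + 1 − 1 = 2  ✗
1 ≤ 4 ≤ 5 (triangle on l)
L = 3 + 2 + 4 = 9 (odd)

m_sum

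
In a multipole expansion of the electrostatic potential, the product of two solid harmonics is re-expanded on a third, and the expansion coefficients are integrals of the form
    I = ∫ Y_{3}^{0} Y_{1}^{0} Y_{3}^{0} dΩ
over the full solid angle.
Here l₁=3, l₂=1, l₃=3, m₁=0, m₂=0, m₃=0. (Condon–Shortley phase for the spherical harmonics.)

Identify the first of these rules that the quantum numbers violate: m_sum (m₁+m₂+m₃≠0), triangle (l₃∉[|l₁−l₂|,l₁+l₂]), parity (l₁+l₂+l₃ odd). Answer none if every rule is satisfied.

Σmᵢ = 0  ✓
l₃∈[|l₁−l₂|,l₁+l₂]=[2,4], have l₃=3  ✓
Σlᵢ = 7 ⇒ odd  ✗

parity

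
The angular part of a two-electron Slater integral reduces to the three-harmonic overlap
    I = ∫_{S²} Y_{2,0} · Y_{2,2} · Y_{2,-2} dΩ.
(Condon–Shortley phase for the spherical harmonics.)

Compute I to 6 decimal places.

m-sum 0 ✓  L=6 even ✓  0≤2≤4 ✓
Π(2lᵢ+1) = 5×5×5 = 125
triangle coeff Δ(2,2,2) = 1/630
Σ_t [0,2]: t=0:+1/8 t=1:−1/1 t=2:+1/8 = -3/4
(3j)²=2/35 [(2 2 2; 0 0 0)], sign=-1
Σ_t [2,2]: t=2:+1/8 = 1/8
(3j)²=2/35 [(2 2 2; 0 2 -2)], sign=+1
⇒ 4πI² = 20/49
I = (-1)√(20/49/(4π)) = -0.18022375

-0.180224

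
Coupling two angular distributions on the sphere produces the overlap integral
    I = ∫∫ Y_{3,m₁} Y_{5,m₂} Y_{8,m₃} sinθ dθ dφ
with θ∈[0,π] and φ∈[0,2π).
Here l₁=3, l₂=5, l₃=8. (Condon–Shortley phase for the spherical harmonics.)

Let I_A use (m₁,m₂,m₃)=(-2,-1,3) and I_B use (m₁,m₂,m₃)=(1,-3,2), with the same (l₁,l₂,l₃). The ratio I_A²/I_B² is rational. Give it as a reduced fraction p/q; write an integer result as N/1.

154/45

Shared (l₁,l₂,l₃)=(3,5,8): N and (l;000)² cancel in I_A²/I_B².
A: Δ = 0!·6!·10!/17! = 1/136136; Racah Σ t=0..0: t=0:+1/2073600 = 1/2073600; ⇒ 3j(3 5 8; -2 -1 3)² = 15/884, sgn -1
B: Δ = 0!·6!·10!/17! = 1/136136; Racah Σ t=0..0: t=0:+1/3870720 = 1/3870720; ⇒ 3j(3 5 8; 1 -3 2)² = 675/136136, sgn +1
I_A²/I_B² = (15/884)/(675/136136) = 154/45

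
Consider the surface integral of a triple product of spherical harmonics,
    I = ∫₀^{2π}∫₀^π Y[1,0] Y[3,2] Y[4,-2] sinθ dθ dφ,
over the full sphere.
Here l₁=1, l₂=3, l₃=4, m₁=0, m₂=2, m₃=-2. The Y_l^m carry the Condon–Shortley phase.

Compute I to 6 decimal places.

Rules hold: Σm=0, L=8 even, 2≤4≤4.
N = 3·7·9 = 189
Δ = 0!·2!·6!/9! = 1/252
Racah Σ t=0..0: t=0:+1/36 = 1/36
⇒ 3j(1 3 4; 0 0 0)² = 4/63, sgn +1
Racah Σ t=0..0: t=0:+1/120 = 1/120
⇒ 3j(1 3 4; 0 2 -2)² = 1/21, sgn +1
4πI² = N·(3j₀)²·(3jₘ)² = 4/7
I = +1·√(0.571429/4π) = 0.21324362

0.213244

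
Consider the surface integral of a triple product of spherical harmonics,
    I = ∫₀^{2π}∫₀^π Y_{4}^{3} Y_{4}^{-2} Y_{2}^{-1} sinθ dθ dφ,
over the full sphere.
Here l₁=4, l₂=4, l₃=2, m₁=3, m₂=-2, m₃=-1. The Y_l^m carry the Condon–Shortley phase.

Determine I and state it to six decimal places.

-0.187702

Checks pass: Σm=0; 10 even; l₃=2∈[0,8].
(2·4+1)(2·4+1)(2·2+1) = 405
Δ: 6! 2! 2! / 11! → 1/13860
sum: t=2:+1/192 t=3:−1/36 t=4:+1/192 = -5/288
3j²(4 4 2; 0 0 0) = Δ·Π!·Σ² = 20/693  (sign -1)
sum: t=0:+1/1440 t=1:−1/240 = -1/288
3j²(4 4 2; 3 -2 -1) = Δ·Π!·Σ² = 5/132  (sign +1)
combine: 4πI² = 405·20/693·5/132 = 375/847
take √, sign -1: I = -0.18770204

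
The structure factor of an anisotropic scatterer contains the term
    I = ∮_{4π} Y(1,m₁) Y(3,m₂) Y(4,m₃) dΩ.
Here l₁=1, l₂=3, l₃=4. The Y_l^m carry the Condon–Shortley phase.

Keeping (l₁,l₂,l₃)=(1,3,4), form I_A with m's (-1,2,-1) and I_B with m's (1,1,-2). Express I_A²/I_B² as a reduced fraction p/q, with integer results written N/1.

1/5

Same 1,3,4: normalisation and zero-m 3j drop out of the ratio.
A: Δ: 0! 2! 6! / 9! → 1/252; sum: t=0:+1/240 = 1/240; 3j²(1 3 4; -1 2 -1) = Δ·Π!·Σ² = 1/84  (sign -1)
B: Δ: 0! 2! 6! / 9! → 1/252; sum: t=0:+1/96 = 1/96; 3j²(1 3 4; 1 1 -2) = Δ·Π!·Σ² = 5/84  (sign +1)
I_A²/I_B² = (1/84)/(5/84) = 1/5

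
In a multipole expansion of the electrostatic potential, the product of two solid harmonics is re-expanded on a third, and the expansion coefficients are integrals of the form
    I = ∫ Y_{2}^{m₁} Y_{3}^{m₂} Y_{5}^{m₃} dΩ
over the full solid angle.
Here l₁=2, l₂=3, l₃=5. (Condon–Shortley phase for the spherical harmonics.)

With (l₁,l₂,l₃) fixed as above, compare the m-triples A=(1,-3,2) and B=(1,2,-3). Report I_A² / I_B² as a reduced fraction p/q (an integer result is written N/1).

1/16

Same 2,3,5: normalisation and zero-m 3j drop out of the ratio.
A: Δ: 0! 4! 6! / 11! → 1/2310; sum: t=0:+1/4320 = 1/4320; 3j²(2 3 5; 1 -3 2) = Δ·Π!·Σ² = 1/330  (sign -1)
B: Δ: 0! 4! 6! / 11! → 1/2310; sum: t=0:+1/720 = 1/720; 3j²(2 3 5; 1 2 -3) = Δ·Π!·Σ² = 8/165  (sign +1)
I_A²/I_B² = (1/330)/(8/165) = 1/16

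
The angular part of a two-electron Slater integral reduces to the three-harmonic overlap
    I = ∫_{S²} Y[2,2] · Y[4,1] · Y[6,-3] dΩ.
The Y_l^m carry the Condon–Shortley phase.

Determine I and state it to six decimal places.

-0.178526

Checks pass: Σm=0; 12 even; l₃=6∈[2,6].
(2·2+1)(2·4+1)(2·6+1) = 585
Δ: 0! 4! 8! / 13! → 1/6435
sum: t=0:+1/2304 = 1/2304
3j²(2 4 6; 0 0 0) = Δ·Π!·Σ² = 5/143  (sign +1)
sum: t=0:+1/17280 = 1/17280
3j²(2 4 6; 2 1 -3) = Δ·Π!·Σ² = 14/715  (sign -1)
combine: 4πI² = 585·5/143·14/715 = 630/1573
take √, sign -1: I = -0.17852580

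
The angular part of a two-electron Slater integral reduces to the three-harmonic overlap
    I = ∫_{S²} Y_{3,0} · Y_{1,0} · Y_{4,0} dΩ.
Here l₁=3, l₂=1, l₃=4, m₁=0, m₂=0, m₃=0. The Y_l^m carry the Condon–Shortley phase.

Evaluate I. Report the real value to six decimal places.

0.246233

m-sum 0 ✓  L=8 even ✓  2≤4≤4 ✓
Π(2lᵢ+1) = 7×3×9 = 189
triangle coeff Δ(3,1,4) = 1/252
Σ_t [0,0]: t=0:+1/36 = 1/36
(3j)²=4/63 [(3 1 4; 0 0 0)], sign=+1
(m-triple is (0,0,0) — same symbol as above.)
⇒ 4πI² = 16/21
I = (+1)√(16/21/(4π)) = 0.24623252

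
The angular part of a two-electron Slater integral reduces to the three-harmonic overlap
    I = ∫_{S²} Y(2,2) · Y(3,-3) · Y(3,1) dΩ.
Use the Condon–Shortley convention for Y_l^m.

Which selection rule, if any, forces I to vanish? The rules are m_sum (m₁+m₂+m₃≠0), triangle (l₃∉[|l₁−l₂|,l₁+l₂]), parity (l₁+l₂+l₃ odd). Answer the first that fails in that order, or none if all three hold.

none

Σmᵢ = 0  ✓
l₃∈[|l₁−l₂|,l₁+l₂]=[1,5], have l₃=3  ✓
Σlᵢ = 8 ⇒ even  ✓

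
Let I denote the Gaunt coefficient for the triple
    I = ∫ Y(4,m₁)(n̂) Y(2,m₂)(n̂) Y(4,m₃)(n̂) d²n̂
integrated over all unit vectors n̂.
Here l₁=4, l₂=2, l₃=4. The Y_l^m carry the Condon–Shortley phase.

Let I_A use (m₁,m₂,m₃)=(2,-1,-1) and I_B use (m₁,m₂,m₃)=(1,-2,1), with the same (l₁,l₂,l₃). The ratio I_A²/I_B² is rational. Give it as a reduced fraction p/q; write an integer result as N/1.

Same 4,2,4: normalisation and zero-m 3j drop out of the ratio.
A: Δ: 2! 6! 2! / 11! → 1/13860; sum: t=0:+1/96 t=1:−1/240 = 1/160; 3j²(4 2 4; 2 -1 -1) = Δ·Π!·Σ² = 27/1540  (sign -1)
B: Δ: 2! 6! 2! / 11! → 1/13860; sum: t=0:+1/144 = 1/144; 3j²(4 2 4; 1 -2 1) = Δ·Π!·Σ² = 10/231  (sign -1)
I_A²/I_B² = (27/1540)/(10/231) = 81/200

81/200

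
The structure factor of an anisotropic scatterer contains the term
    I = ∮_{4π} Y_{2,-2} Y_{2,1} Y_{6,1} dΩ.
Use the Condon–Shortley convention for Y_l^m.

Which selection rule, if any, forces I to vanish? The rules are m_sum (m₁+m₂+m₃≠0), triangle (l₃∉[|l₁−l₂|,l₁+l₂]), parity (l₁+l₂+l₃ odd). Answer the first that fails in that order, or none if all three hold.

triangle

m₁+m₂+m₃ = -2 + 1 + 1 = 0  ✓
triangle: |2−2|=0 ≤ l₃=6 ≤ 2+2=4  ✗
parity: l₁+l₂+l₃ = 10 is even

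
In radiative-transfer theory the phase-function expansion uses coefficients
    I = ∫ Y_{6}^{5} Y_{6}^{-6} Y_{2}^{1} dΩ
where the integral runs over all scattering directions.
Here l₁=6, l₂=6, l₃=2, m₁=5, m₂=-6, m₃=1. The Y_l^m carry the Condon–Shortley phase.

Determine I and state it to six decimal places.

0.178412

Rules hold: Σm=0, L=14 even, 0≤2≤12.
N = 13·13·5 = 845
Δ = 10!·2!·2!/15! = 1/90090
Racah Σ t=4..6: t=4:+1/69120 t=5:−1/14400 t=6:+1/69120 = -7/172800
⇒ 3j(6 6 2; 0 0 0)² = 14/715, sgn -1
Racah Σ t=0..0: t=0:+1/7257600 = 1/7257600
⇒ 3j(6 6 2; 5 -6 1)² = 11/455, sgn -1
4πI² = N·(3j₀)²·(3jₘ)² = 2/5
I = +1·√(0.4/4π) = 0.17841241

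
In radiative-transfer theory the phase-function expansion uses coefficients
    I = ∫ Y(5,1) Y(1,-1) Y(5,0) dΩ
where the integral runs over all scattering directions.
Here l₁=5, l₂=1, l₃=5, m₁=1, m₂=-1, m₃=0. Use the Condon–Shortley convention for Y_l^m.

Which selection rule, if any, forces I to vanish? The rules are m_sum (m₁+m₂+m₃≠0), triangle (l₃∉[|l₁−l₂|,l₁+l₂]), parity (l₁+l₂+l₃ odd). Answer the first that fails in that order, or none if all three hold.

parity

Σmᵢ = 0  ✓
l₃∈[|l₁−l₂|,l₁+l₂]=[4,6], have l₃=5  ✓
Σlᵢ = 11 ⇒ odd  ✗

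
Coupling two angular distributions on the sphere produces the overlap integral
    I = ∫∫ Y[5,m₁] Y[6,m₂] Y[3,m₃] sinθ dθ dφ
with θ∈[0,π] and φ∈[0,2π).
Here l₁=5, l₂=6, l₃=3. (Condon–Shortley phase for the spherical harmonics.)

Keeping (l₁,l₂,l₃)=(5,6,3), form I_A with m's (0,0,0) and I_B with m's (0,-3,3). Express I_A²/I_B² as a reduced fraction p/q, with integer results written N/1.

l's match ⇒ only the (l;m) 3-j factors differ between A and B.
A: triangle coeff Δ(5,6,3) = 1/675675; Σ_t [3,5]: t=3:−1/8640 t=4:+1/2304 t=5:−1/8640 = 7/34560; (3j)²=7/429 [(5 6 3; 0 0 0)], sign=-1
B: triangle coeff Δ(5,6,3) = 1/675675; Σ_t [3,3]: t=3:−1/34560 = -1/34560; (3j)²=4/143 [(5 6 3; 0 -3 3)], sign=-1
I_A²/I_B² = (7/429)/(4/143) = 7/12

7/12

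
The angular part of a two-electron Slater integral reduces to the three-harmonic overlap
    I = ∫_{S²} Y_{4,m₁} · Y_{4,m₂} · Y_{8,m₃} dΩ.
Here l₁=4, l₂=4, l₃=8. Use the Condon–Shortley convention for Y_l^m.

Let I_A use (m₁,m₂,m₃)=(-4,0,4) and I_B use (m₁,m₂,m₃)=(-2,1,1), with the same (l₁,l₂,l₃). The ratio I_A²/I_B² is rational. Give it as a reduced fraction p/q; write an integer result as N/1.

55/196

l's match ⇒ only the (l;m) 3-j factors differ between A and B.
A: triangle coeff Δ(4,4,8) = 1/218790; Σ_t [0,0]: t=0:+1/23224320 = 1/23224320; (3j)²=1/442 [(4 4 8; -4 0 4)], sign=+1
B: triangle coeff Δ(4,4,8) = 1/218790; Σ_t [0,0]: t=0:+1/1036800 = 1/1036800; (3j)²=98/12155 [(4 4 8; -2 1 1)], sign=-1
I_A²/I_B² = (1/442)/(98/12155) = 55/196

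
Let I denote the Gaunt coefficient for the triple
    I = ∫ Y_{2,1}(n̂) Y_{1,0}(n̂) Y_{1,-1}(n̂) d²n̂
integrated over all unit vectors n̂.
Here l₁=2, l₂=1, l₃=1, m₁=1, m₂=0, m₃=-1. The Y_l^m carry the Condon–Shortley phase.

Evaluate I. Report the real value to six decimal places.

-0.218510

m-sum 0 ✓  L=4 even ✓  1≤1≤3 ✓
Π(2lᵢ+1) = 5×3×3 = 45
triangle coeff Δ(2,1,1) = 1/30
Σ_t [1,1]: t=1:−1/1 = -1/1
(3j)²=2/15 [(2 1 1; 0 0 0)], sign=+1
Σ_t [1,1]: t=1:−1/2 = -1/2
(3j)²=1/10 [(2 1 1; 1 0 -1)], sign=-1
⇒ 4πI² = 3/5
I = (-1)√(3/5/(4π)) = -0.21850969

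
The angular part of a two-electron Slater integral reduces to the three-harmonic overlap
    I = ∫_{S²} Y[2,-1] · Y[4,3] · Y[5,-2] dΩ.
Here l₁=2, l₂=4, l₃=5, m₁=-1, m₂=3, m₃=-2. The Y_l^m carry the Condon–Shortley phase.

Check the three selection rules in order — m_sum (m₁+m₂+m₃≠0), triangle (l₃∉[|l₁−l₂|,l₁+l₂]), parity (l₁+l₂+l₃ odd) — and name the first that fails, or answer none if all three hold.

m₁+m₂+m₃ = -1 + 3 − 2 = 0  ✓
triangle: |2−4|=2 ≤ l₃=5 ≤ 2+4=6  ✓
parity: l₁+l₂+l₃ = 11 is odd  ✗

parity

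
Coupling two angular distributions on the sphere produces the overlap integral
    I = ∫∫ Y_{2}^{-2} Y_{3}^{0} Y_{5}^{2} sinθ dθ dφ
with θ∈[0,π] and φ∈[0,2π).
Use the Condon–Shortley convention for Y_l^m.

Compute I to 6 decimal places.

0.141758

Checks pass: Σm=0; 10 even; l₃=5∈[1,5].
(2·2+1)(2·3+1)(2·5+1) = 385
Δ: 0! 4! 6! / 11! → 1/2310
sum: t=0:+1/144 = 1/144
3j²(2 3 5; 0 0 0) = Δ·Π!·Σ² = 10/231  (sign -1)
sum: t=0:+1/864 = 1/864
3j²(2 3 5; -2 0 2) = Δ·Π!·Σ² = 1/66  (sign -1)
combine: 4πI² = 385·10/231·1/66 = 25/99
take √, sign +1: I = 0.14175797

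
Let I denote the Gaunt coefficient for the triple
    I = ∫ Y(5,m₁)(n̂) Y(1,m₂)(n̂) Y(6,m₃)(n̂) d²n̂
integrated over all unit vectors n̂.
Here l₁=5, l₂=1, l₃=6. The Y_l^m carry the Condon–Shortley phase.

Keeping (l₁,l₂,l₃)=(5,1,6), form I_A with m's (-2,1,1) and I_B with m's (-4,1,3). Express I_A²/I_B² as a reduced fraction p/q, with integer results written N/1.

10/3

Same 5,1,6: normalisation and zero-m 3j drop out of the ratio.
A: Δ: 0! 10! 2! / 13! → 1/858; sum: t=0:+1/60480 = 1/60480; 3j²(5 1 6; -2 1 1) = Δ·Π!·Σ² = 5/429  (sign -1)
B: Δ: 0! 10! 2! / 13! → 1/858; sum: t=0:+1/725760 = 1/725760; 3j²(5 1 6; -4 1 3) = Δ·Π!·Σ² = 1/286  (sign -1)
I_A²/I_B² = (5/429)/(1/286) = 10/3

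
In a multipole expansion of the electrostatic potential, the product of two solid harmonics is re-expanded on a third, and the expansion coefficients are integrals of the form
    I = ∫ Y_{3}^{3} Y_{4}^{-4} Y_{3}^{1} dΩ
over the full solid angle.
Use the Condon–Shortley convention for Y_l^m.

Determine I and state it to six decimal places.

Checks pass: Σm=0; 10 even; l₃=3∈[1,7].
(2·3+1)(2·4+1)(2·3+1) = 441
Δ: 4! 2! 4! / 11! → 1/34650
sum: t=1:−1/72 t=2:+1/16 t=3:−1/72 = 5/144
3j²(3 4 3; 0 0 0) = Δ·Π!·Σ² = 2/77  (sign -1)
sum: t=0:+1/1152 = 1/1152
3j²(3 4 3; 3 -4 1) = Δ·Π!·Σ² = 1/33  (sign +1)
combine: 4πI² = 441·2/77·1/33 = 42/121
take √, sign -1: I = -0.16619847

-0.166198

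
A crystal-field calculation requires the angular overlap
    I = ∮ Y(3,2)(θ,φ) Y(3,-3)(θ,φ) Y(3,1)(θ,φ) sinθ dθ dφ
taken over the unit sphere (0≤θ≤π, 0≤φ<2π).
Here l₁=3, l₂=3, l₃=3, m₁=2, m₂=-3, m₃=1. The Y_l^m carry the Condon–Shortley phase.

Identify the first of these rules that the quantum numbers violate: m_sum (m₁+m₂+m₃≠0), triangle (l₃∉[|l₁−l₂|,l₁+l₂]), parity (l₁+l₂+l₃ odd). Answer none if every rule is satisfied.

parity

azimuthal sum: 2 − 3 + 1 = 0  ✓
0 ≤ 3 ≤ 6 (triangle on l)  ✓
L = 3 + 3 + 3 = 9 (odd)  ✗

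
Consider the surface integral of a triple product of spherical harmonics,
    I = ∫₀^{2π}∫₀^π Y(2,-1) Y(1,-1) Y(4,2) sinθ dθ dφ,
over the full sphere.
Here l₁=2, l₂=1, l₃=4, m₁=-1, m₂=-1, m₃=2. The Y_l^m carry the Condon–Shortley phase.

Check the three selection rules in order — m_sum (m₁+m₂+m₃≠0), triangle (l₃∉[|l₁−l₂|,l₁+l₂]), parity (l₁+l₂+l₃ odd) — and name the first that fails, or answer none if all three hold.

triangle

azimuthal sum: -1 − 1 + 2 = 0  ✓
1 ≤ 4 ≤ 3 (triangle on l)  ✗
L = 2 + 1 + 4 = 7 (odd)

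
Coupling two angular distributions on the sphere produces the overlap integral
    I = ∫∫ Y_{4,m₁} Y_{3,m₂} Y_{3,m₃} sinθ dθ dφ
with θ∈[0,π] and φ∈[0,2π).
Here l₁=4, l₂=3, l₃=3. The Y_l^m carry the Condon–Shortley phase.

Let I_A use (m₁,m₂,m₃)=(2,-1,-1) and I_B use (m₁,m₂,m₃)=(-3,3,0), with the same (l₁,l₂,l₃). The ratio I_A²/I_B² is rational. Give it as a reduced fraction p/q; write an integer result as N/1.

Shared (l₁,l₂,l₃)=(4,3,3): N and (l;000)² cancel in I_A²/I_B².
A: Δ = 4!·4!·2!/11! = 1/34650; Racah Σ t=0..2: t=0:+1/192 t=1:−1/36 t=2:+1/192 = -5/288; ⇒ 3j(4 3 3; 2 -1 -1)² = 20/693, sgn -1
B: Δ = 4!·4!·2!/11! = 1/34650; Racah Σ t=4..4: t=4:+1/288 = 1/288; ⇒ 3j(4 3 3; -3 3 0)² = 1/22, sgn -1
I_A²/I_B² = (20/693)/(1/22) = 40/63

40/63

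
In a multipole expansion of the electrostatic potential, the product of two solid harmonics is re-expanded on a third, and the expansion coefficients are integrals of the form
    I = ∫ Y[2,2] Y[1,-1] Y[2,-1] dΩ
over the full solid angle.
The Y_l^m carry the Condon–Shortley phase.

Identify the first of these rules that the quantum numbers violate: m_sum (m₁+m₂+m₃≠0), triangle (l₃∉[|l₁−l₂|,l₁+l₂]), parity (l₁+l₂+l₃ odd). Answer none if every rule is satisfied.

azimuthal sum: 2 − 1 − 1 = 0  ✓
1 ≤ 2 ≤ 3 (triangle on l)  ✓
L = 2 + 1 + 2 = 5 (odd)  ✗

parity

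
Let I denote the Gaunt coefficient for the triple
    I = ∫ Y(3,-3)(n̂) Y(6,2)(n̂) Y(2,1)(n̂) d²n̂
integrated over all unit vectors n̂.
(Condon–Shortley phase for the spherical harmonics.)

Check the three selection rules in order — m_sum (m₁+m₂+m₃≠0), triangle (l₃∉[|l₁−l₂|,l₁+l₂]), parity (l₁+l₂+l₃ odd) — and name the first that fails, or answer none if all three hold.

triangle

azimuthal sum: -3 + 2 + 1 = 0  ✓
3 ≤ 2 ≤ 9 (triangle on l)  ✗
L = 3 + 6 + 2 = 11 (odd)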